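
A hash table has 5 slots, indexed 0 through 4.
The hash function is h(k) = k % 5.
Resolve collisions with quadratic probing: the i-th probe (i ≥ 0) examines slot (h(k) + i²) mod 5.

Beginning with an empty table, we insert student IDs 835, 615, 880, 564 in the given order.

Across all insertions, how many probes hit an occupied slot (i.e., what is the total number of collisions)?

5

835: h=0 => slot 0
615: h=0, probe 0,1 => slot 1
880: h=0, probe 0,1,4 => slot 4
564: h=4, probe 4,0,3 => slot 3
Table: [835, 615, -, 564, 880]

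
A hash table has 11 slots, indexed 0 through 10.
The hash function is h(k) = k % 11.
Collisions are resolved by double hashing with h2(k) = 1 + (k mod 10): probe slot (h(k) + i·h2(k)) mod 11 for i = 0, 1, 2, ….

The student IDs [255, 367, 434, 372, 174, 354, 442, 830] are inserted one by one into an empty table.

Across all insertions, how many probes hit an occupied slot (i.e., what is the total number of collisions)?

255: h=2 => slot 2
367: h=4 => slot 4
434: h=5 => slot 5
372: h=9 => slot 9
174: h=9, h2=5, probe 9,3 => slot 3
354: h=2, h2=5, probe 2,7 => slot 7
442: h=2, h2=3, probe 2,5,8 => slot 8
830: h=5, h2=1, probe 5,6 => slot 6
Table: [—, —, 255, 174, 367, 434, 830, 354, 442, 372, —]

5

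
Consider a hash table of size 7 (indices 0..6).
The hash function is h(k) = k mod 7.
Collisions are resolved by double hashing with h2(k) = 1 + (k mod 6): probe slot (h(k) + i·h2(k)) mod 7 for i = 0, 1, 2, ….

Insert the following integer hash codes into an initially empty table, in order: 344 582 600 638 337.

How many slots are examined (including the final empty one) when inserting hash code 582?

344 hashes to 1; slot 1 is free -> place at 1.
582 hashes to 1, h2=1; 1 taken -> place at 2.
600 hashes to 5; slot 5 is free -> place at 5.
638 hashes to 1, h2=3; 1 taken -> place at 4.
337 hashes to 1, h2=2; 1 taken -> place at 3.
Table: [_, 344, 582, 337, 638, 600, _]

2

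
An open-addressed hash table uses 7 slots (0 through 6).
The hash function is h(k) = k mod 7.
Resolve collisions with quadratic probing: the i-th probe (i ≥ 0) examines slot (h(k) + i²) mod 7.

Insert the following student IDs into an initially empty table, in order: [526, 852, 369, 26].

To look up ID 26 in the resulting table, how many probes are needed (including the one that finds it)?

526 hashes to 1; slot 1 is free → place at 1.
852 hashes to 5; slot 5 is free → place at 5.
369 hashes to 5; 5 taken → place at 6.
26 hashes to 5; 5,6 taken → place at 2.
Table: [., 526, 26, ., ., 852, 369]
Lookup 26: h=5, probe 5,6,2 → found at 2.

3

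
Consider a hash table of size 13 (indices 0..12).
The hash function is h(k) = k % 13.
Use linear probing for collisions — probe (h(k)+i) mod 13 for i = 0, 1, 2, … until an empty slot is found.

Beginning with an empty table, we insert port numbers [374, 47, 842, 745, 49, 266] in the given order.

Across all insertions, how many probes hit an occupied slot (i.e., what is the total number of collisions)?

374 hashes to 10; slot 10 is free -> place at 10.
47 hashes to 8; slot 8 is free -> place at 8.
842 hashes to 10; 10 taken -> place at 11.
745 hashes to 4; slot 4 is free -> place at 4.
49 hashes to 10; 10,11 taken -> place at 12.
266 hashes to 6; slot 6 is free -> place at 6.
Table: [—, —, —, —, 745, —, 266, —, 47, —, 374, 842, 49]

3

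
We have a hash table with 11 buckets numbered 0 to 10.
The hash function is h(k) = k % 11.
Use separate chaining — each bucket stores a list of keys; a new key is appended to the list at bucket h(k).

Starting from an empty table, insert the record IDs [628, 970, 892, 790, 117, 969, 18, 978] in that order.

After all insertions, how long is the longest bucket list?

Insert 628: h=1, bucket 1 empty → new chain.
Insert 970: h=2, bucket 2 empty → new chain.
Insert 892: h=1, bucket 1 nonempty → append to chain.
Insert 790: h=9, bucket 9 empty → new chain.
Insert 117: h=7, bucket 7 empty → new chain.
Insert 969: h=1, bucket 1 nonempty → append to chain.
Insert 18: h=7, bucket 7 nonempty → append to chain.
Insert 978: h=10, bucket 10 empty → new chain.
Final buckets:
0: ∅
1: 628 -> 892 -> 969
2: 970
3: ∅
4: ∅
5: ∅
6: ∅
7: 117 -> 18
8: ∅
9: 790
10: 978

3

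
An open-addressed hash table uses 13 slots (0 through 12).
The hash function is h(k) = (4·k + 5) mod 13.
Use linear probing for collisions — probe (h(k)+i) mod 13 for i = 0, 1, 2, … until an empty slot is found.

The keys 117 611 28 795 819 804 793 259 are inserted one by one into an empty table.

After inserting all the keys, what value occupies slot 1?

117: h=5 -> slot 5
611: h=5, probe 5,6 -> slot 6
28: h=0 -> slot 0
795: h=0, probe 0,1 -> slot 1
819: h=5, probe 5,6,7 -> slot 7
804: h=10 -> slot 10
793: h=5, probe 5,6,7,8 -> slot 8
259: h=1, probe 1,2 -> slot 2
Table: [28, 795, 259, ∅, ∅, 117, 611, 819, 793, ∅, 804, ∅, ∅]

795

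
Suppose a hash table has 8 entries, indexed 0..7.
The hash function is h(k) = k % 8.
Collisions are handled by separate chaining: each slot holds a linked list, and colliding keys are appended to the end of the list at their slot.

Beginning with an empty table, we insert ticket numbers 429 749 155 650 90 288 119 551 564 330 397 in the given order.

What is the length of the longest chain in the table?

Insert 429: h=5, bucket 5 empty -> new chain.
Insert 749: h=5, bucket 5 nonempty -> append to chain.
Insert 155: h=3, bucket 3 empty -> new chain.
Insert 650: h=2, bucket 2 empty -> new chain.
Insert 90: h=2, bucket 2 nonempty -> append to chain.
Insert 288: h=0, bucket 0 empty -> new chain.
Insert 119: h=7, bucket 7 empty -> new chain.
Insert 551: h=7, bucket 7 nonempty -> append to chain.
Insert 564: h=4, bucket 4 empty -> new chain.
Insert 330: h=2, bucket 2 nonempty -> append to chain.
Insert 397: h=5, bucket 5 nonempty -> append to chain.
Final buckets:
0: 288
1: _
2: 650 -> 90 -> 330
3: 155
4: 564
5: 429 -> 749 -> 397
6: _
7: 119 -> 551

3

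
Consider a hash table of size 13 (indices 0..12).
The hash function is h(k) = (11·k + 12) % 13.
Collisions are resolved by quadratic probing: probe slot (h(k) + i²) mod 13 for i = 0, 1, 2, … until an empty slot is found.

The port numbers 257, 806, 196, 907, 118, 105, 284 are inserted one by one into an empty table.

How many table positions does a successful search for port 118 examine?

257: h=5 => slot 5
806: h=12 => slot 12
196: h=10 => slot 10
907: h=5, probe 5,6 => slot 6
118: h=10, probe 10,11 => slot 11
105: h=10, probe 10,11,1 => slot 1
284: h=3 => slot 3
Table: [—, 105, —, 284, —, 257, 907, —, —, —, 196, 118, 806]
Lookup 118: h=10, probe 10,11 → found at 11.

2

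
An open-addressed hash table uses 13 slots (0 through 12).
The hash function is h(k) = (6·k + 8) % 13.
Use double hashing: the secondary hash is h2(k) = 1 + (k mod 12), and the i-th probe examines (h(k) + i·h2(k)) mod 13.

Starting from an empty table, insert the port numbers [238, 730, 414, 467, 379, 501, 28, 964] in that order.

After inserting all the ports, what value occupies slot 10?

379

Insert 238: h=6, slot 6 empty → index 6.
Insert 730: h=7, slot 7 empty → index 7.
Insert 414: h=9, slot 9 empty → index 9.
Insert 467: h=2, slot 2 empty → index 2.
Insert 379: h=7, h2=8, slots 7,2 occupied → index 10.
Insert 501: h=11, slot 11 empty → index 11.
Insert 28: h=7, h2=5, slot 7 occupied → index 12.
Insert 964: h=7, h2=5, slots 7,12 occupied → index 4.
Table: [—, —, 467, —, 964, —, 238, 730, —, 414, 379, 501, 28]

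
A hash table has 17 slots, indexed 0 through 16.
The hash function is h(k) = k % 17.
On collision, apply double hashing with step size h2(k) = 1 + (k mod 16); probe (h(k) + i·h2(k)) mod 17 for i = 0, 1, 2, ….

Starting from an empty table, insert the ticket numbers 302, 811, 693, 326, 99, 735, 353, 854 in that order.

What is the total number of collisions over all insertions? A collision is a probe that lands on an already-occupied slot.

302 hashes to 13; slot 13 is free -> place at 13.
811 hashes to 12; slot 12 is free -> place at 12.
693 hashes to 13, h2=6; 13 taken -> place at 2.
326 hashes to 3; slot 3 is free -> place at 3.
99 hashes to 14; slot 14 is free -> place at 14.
735 hashes to 4; slot 4 is free -> place at 4.
353 hashes to 13, h2=2; 13 taken -> place at 15.
854 hashes to 4, h2=7; 4 taken -> place at 11.
Table: [∅, ∅, 693, 326, 735, ∅, ∅, ∅, ∅, ∅, ∅, 854, 811, 302, 99, 353, ∅]

3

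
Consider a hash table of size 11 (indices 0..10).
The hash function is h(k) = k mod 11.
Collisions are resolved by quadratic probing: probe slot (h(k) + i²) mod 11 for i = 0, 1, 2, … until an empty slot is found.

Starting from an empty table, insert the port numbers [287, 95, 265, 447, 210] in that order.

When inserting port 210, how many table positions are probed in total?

3

287: h=1 -> slot 1
95: h=7 -> slot 7
265: h=1, probe 1,2 -> slot 2
447: h=7, probe 7,8 -> slot 8
210: h=1, probe 1,2,5 -> slot 5
Table: [-, 287, 265, -, -, 210, -, 95, 447, -, -]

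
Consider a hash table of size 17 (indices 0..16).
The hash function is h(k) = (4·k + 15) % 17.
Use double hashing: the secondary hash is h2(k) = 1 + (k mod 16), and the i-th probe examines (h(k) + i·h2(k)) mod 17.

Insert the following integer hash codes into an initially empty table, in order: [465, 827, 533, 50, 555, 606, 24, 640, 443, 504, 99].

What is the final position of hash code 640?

10

465: h=5 -> slot 5
827: h=8 -> slot 8
533: h=5, h2=6, probe 5,11 -> slot 11
50: h=11, h2=3, probe 11,14 -> slot 14
555: h=8, h2=12, probe 8,3 -> slot 3
606: h=8, h2=15, probe 8,6 -> slot 6
24: h=9 -> slot 9
640: h=8, h2=1, probe 8,9,10 -> slot 10
443: h=2 -> slot 2
504: h=8, h2=9, probe 8,0 -> slot 0
99: h=3, h2=4, probe 3,7 -> slot 7
Table: [504, ., 443, 555, ., 465, 606, 99, 827, 24, 640, 533, ., ., 50, ., .]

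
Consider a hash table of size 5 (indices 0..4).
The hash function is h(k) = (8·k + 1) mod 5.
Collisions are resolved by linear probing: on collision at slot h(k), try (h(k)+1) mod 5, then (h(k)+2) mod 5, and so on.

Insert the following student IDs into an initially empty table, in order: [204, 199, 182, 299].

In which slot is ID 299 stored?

0

Insert 204: h=3, slot 3 empty -> index 3.
Insert 199: h=3, slot 3 occupied -> index 4.
Insert 182: h=2, slot 2 empty -> index 2.
Insert 299: h=3, slots 3,4 occupied -> index 0.
Table: [299, ., 182, 204, 199]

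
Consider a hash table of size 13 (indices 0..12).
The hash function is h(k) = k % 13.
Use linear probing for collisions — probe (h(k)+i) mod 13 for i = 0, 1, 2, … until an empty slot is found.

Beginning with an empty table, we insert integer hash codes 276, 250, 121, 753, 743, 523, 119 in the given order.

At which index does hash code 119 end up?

7

Insert 276: h=3, slot 3 empty -> index 3.
Insert 250: h=3, slot 3 occupied -> index 4.
Insert 121: h=4, slot 4 occupied -> index 5.
Insert 753: h=12, slot 12 empty -> index 12.
Insert 743: h=2, slot 2 empty -> index 2.
Insert 523: h=3, slots 3,4,5 occupied -> index 6.
Insert 119: h=2, slots 2,3,4,5,6 occupied -> index 7.
Table: [-, -, 743, 276, 250, 121, 523, 119, -, -, -, -, 753]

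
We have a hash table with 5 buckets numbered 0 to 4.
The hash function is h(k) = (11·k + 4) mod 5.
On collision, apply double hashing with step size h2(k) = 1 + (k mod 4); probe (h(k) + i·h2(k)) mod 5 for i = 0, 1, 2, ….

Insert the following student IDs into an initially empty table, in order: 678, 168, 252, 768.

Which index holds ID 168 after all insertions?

678: h=2 -> slot 2
168: h=2, h2=1, probe 2,3 -> slot 3
252: h=1 -> slot 1
768: h=2, h2=1, probe 2,3,4 -> slot 4
Table: [., 252, 678, 168, 768]

3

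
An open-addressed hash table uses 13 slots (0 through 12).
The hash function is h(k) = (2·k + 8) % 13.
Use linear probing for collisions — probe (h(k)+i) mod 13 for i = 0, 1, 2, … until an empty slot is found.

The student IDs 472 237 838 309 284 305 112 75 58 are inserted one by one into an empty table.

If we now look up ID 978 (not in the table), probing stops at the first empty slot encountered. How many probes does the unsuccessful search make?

Insert 472: h=3, slot 3 empty -> index 3.
Insert 237: h=1, slot 1 empty -> index 1.
Insert 838: h=7, slot 7 empty -> index 7.
Insert 309: h=2, slot 2 empty -> index 2.
Insert 284: h=4, slot 4 empty -> index 4.
Insert 305: h=7, slot 7 occupied -> index 8.
Insert 112: h=11, slot 11 empty -> index 11.
Insert 75: h=2, slots 2,3,4 occupied -> index 5.
Insert 58: h=7, slots 7,8 occupied -> index 9.
Table: [∅, 237, 309, 472, 284, 75, ∅, 838, 305, 58, ∅, 112, ∅]
Lookup 978: h=1, probe 1,2,3,4,5,6 → slot 6 empty, not found.

6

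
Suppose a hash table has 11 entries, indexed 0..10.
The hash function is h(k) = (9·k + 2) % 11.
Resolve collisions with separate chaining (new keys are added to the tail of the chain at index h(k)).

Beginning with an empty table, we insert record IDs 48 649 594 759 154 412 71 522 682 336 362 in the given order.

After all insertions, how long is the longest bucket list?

48 → bucket 5
649 → bucket 2
594 → bucket 2 (collision)
759 → bucket 2 (collision)
154 → bucket 2 (collision)
412 → bucket 3
71 → bucket 3 (collision)
522 → bucket 3 (collision)
682 → bucket 2 (collision)
336 → bucket 1
362 → bucket 4
Final buckets:
0: ∅
1: 336
2: 649 -> 594 -> 759 -> 154 -> 682
3: 412 -> 71 -> 522
4: 362
5: 48
6: ∅
7: ∅
8: ∅
9: ∅
10: ∅

5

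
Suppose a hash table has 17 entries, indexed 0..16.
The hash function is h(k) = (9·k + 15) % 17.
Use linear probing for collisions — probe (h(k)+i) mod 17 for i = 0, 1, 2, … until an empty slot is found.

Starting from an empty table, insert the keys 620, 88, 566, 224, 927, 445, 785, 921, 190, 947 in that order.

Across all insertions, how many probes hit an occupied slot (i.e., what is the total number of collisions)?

24

620: h=2 -> slot 2
88: h=8 -> slot 8
566: h=9 -> slot 9
224: h=8, probe 8,9,10 -> slot 10
927: h=11 -> slot 11
445: h=8, probe 8,9,10,11,12 -> slot 12
785: h=8, probe 8,9,10,11,12,13 -> slot 13
921: h=8, probe 8,9,10,11,12,13,14 -> slot 14
190: h=8, probe 8,9,10,11,12,13,14,15 -> slot 15
947: h=4 -> slot 4
Table: [∅, ∅, 620, ∅, 947, ∅, ∅, ∅, 88, 566, 224, 927, 445, 785, 921, 190, ∅]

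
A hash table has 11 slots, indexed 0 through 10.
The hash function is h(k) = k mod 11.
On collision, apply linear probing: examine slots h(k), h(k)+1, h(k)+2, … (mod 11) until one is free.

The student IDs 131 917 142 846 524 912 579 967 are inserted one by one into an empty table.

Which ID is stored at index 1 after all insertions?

846

Insert 131: h=10, slot 10 empty => index 10.
Insert 917: h=4, slot 4 empty => index 4.
Insert 142: h=10, slot 10 occupied => index 0.
Insert 846: h=10, slots 10,0 occupied => index 1.
Insert 524: h=7, slot 7 empty => index 7.
Insert 912: h=10, slots 10,0,1 occupied => index 2.
Insert 579: h=7, slot 7 occupied => index 8.
Insert 967: h=10, slots 10,0,1,2 occupied => index 3.
Table: [142, 846, 912, 967, 917, ., ., 524, 579, ., 131]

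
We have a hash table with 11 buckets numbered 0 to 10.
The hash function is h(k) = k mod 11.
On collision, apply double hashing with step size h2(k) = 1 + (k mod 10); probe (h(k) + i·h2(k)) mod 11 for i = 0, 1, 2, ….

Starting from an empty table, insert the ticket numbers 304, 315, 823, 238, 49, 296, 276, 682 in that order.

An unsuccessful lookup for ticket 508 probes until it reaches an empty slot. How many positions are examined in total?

6

304: h=7 -> slot 7
315: h=7, h2=6, probe 7,2 -> slot 2
823: h=9 -> slot 9
238: h=7, h2=9, probe 7,5 -> slot 5
49: h=5, h2=10, probe 5,4 -> slot 4
296: h=10 -> slot 10
276: h=1 -> slot 1
682: h=0 -> slot 0
Table: [682, 276, 315, —, 49, 238, —, 304, —, 823, 296]
Lookup 508: h=2, h2=9, probe 2,0,9,7,5,3 → slot 3 empty, not found.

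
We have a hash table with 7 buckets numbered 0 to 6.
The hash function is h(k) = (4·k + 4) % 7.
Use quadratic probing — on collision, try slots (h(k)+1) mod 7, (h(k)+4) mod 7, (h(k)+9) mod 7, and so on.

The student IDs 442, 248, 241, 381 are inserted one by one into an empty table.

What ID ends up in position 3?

Insert 442: h=1, slot 1 empty → index 1.
Insert 248: h=2, slot 2 empty → index 2.
Insert 241: h=2, slot 2 occupied → index 3.
Insert 381: h=2, slots 2,3 occupied → index 6.
Table: [—, 442, 248, 241, —, —, 381]

241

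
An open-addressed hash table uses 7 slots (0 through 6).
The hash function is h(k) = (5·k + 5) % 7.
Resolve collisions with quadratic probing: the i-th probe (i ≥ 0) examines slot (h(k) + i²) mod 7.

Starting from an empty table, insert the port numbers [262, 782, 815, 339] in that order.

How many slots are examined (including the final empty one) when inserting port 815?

2

262 hashes to 6; slot 6 is free => place at 6.
782 hashes to 2; slot 2 is free => place at 2.
815 hashes to 6; 6 taken => place at 0.
339 hashes to 6; 6,0 taken => place at 3.
Table: [815, ., 782, 339, ., ., 262]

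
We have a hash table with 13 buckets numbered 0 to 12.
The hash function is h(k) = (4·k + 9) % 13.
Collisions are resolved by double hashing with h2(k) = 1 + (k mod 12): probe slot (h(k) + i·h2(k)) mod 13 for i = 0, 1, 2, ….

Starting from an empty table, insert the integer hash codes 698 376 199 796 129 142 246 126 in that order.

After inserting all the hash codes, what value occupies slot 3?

698: h=6 => slot 6
376: h=5 => slot 5
199: h=12 => slot 12
796: h=8 => slot 8
129: h=5, h2=10, probe 5,2 => slot 2
142: h=5, h2=11, probe 5,3 => slot 3
246: h=5, h2=7, probe 5,12,6,0 => slot 0
126: h=6, h2=7, probe 6,0,7 => slot 7
Table: [246, ., 129, 142, ., 376, 698, 126, 796, ., ., ., 199]

142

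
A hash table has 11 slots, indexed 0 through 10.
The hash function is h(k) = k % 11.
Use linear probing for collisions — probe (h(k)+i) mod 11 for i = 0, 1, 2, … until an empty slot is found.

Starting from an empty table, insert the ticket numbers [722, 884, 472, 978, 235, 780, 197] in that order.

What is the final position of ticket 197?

2

Insert 722: h=7, slot 7 empty => index 7.
Insert 884: h=4, slot 4 empty => index 4.
Insert 472: h=10, slot 10 empty => index 10.
Insert 978: h=10, slot 10 occupied => index 0.
Insert 235: h=4, slot 4 occupied => index 5.
Insert 780: h=10, slots 10,0 occupied => index 1.
Insert 197: h=10, slots 10,0,1 occupied => index 2.
Table: [978, 780, 197, —, 884, 235, —, 722, —, —, 472]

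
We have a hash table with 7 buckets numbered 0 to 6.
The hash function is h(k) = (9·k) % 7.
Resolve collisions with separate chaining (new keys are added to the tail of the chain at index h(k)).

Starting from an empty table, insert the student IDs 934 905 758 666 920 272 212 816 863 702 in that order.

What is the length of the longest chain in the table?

5

Insert 934: h=6, bucket 6 empty → new chain.
Insert 905: h=4, bucket 4 empty → new chain.
Insert 758: h=4, bucket 4 nonempty → append to chain.
Insert 666: h=2, bucket 2 empty → new chain.
Insert 920: h=6, bucket 6 nonempty → append to chain.
Insert 272: h=5, bucket 5 empty → new chain.
Insert 212: h=4, bucket 4 nonempty → append to chain.
Insert 816: h=1, bucket 1 empty → new chain.
Insert 863: h=4, bucket 4 nonempty → append to chain.
Insert 702: h=4, bucket 4 nonempty → append to chain.
Final buckets:
0: -
1: 816
2: 666
3: -
4: 905 -> 758 -> 212 -> 863 -> 702
5: 272
6: 934 -> 920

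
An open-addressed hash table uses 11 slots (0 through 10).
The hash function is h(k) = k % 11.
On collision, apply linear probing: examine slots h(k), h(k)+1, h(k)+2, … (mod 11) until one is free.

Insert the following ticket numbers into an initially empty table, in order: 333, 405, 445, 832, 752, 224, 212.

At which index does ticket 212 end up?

8

Insert 333: h=3, slot 3 empty -> index 3.
Insert 405: h=9, slot 9 empty -> index 9.
Insert 445: h=5, slot 5 empty -> index 5.
Insert 832: h=7, slot 7 empty -> index 7.
Insert 752: h=4, slot 4 empty -> index 4.
Insert 224: h=4, slots 4,5 occupied -> index 6.
Insert 212: h=3, slots 3,4,5,6,7 occupied -> index 8.
Table: [., ., ., 333, 752, 445, 224, 832, 212, 405, .]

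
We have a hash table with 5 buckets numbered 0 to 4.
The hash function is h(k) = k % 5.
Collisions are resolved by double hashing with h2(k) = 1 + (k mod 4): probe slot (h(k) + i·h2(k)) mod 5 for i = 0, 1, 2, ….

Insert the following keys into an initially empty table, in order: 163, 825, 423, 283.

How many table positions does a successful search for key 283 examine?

163 hashes to 3; slot 3 is free → place at 3.
825 hashes to 0; slot 0 is free → place at 0.
423 hashes to 3, h2=4; 3 taken → place at 2.
283 hashes to 3, h2=4; 3,2 taken → place at 1.
Table: [825, 283, 423, 163, -]
Lookup 283: h=3, h2=4, probe 3,2,1 → found at 1.

3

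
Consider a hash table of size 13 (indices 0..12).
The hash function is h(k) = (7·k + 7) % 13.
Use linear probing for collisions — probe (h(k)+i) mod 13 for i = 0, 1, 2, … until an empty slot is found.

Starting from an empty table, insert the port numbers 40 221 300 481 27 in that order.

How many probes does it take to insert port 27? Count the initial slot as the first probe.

40: h=1 -> slot 1
221: h=7 -> slot 7
300: h=1, probe 1,2 -> slot 2
481: h=7, probe 7,8 -> slot 8
27: h=1, probe 1,2,3 -> slot 3
Table: [∅, 40, 300, 27, ∅, ∅, ∅, 221, 481, ∅, ∅, ∅, ∅]

3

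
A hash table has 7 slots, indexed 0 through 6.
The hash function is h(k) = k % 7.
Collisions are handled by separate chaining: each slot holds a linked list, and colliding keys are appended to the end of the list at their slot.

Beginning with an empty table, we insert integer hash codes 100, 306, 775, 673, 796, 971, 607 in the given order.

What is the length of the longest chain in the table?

5

100 -> bucket 2
306 -> bucket 5
775 -> bucket 5 (collision)
673 -> bucket 1
796 -> bucket 5 (collision)
971 -> bucket 5 (collision)
607 -> bucket 5 (collision)
Final buckets:
0: .
1: 673
2: 100
3: .
4: .
5: 306 -> 775 -> 796 -> 971 -> 607
6: .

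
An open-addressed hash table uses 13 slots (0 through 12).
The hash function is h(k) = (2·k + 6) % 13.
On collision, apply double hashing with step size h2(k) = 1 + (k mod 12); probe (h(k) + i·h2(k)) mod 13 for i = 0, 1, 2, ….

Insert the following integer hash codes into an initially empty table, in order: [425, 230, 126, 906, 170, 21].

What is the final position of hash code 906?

425 hashes to 11; slot 11 is free => place at 11.
230 hashes to 11, h2=3; 11 taken => place at 1.
126 hashes to 11, h2=7; 11 taken => place at 5.
906 hashes to 11, h2=7; 11,5 taken => place at 12.
170 hashes to 8; slot 8 is free => place at 8.
21 hashes to 9; slot 9 is free => place at 9.
Table: [-, 230, -, -, -, 126, -, -, 170, 21, -, 425, 906]

12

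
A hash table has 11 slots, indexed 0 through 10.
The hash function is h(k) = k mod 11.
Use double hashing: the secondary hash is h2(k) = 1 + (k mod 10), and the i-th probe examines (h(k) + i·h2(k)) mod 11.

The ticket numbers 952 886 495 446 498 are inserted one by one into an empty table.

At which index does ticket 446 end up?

9

952: h=6 => slot 6
886: h=6, h2=7, probe 6,2 => slot 2
495: h=0 => slot 0
446: h=6, h2=7, probe 6,2,9 => slot 9
498: h=3 => slot 3
Table: [495, —, 886, 498, —, —, 952, —, —, 446, —]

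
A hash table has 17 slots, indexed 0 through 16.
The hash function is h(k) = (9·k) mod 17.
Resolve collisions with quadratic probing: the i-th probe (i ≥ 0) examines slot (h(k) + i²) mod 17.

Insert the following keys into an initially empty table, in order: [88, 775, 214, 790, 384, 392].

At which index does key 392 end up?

88: h=10 => slot 10
775: h=5 => slot 5
214: h=5, probe 5,6 => slot 6
790: h=4 => slot 4
384: h=5, probe 5,6,9 => slot 9
392: h=9, probe 9,10,13 => slot 13
Table: [—, —, —, —, 790, 775, 214, —, —, 384, 88, —, —, 392, —, —, —]

13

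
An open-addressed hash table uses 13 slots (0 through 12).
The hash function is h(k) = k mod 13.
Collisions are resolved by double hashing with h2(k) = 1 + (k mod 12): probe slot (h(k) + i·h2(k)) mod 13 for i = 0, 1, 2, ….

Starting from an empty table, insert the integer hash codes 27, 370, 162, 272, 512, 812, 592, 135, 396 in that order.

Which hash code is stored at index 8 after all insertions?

396

Insert 27: h=1, slot 1 empty => index 1.
Insert 370: h=6, slot 6 empty => index 6.
Insert 162: h=6, h2=7, slot 6 occupied => index 0.
Insert 272: h=12, slot 12 empty => index 12.
Insert 512: h=5, slot 5 empty => index 5.
Insert 812: h=6, h2=9, slot 6 occupied => index 2.
Insert 592: h=7, slot 7 empty => index 7.
Insert 135: h=5, h2=4, slot 5 occupied => index 9.
Insert 396: h=6, h2=1, slots 6,7 occupied => index 8.
Table: [162, 27, 812, —, —, 512, 370, 592, 396, 135, —, —, 272]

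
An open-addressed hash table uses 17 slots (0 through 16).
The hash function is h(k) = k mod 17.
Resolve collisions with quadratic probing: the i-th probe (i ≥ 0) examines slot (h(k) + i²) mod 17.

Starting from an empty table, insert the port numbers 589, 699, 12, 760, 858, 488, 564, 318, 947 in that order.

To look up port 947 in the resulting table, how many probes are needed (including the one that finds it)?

589: h=11 -> slot 11
699: h=2 -> slot 2
12: h=12 -> slot 12
760: h=12, probe 12,13 -> slot 13
858: h=8 -> slot 8
488: h=12, probe 12,13,16 -> slot 16
564: h=3 -> slot 3
318: h=12, probe 12,13,16,4 -> slot 4
947: h=12, probe 12,13,16,4,11,3,14 -> slot 14
Table: [∅, ∅, 699, 564, 318, ∅, ∅, ∅, 858, ∅, ∅, 589, 12, 760, 947, ∅, 488]
Lookup 947: h=12, probe 12,13,16,4,11,3,14 → found at 14.

7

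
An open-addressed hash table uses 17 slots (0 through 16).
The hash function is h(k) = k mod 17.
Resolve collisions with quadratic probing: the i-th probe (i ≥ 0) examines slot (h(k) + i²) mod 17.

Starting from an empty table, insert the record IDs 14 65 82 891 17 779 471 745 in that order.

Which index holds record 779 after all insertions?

6

14: h=14 → slot 14
65: h=14, probe 14,15 → slot 15
82: h=14, probe 14,15,1 → slot 1
891: h=7 → slot 7
17: h=0 → slot 0
779: h=14, probe 14,15,1,6 → slot 6
471: h=12 → slot 12
745: h=14, probe 14,15,1,6,13 → slot 13
Table: [17, 82, _, _, _, _, 779, 891, _, _, _, _, 471, 745, 14, 65, _]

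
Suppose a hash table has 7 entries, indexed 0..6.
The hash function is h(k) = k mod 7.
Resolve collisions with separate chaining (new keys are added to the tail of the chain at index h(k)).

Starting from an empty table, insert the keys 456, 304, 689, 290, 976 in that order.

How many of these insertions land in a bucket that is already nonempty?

3

456 -> bucket 1
304 -> bucket 3
689 -> bucket 3 (collision)
290 -> bucket 3 (collision)
976 -> bucket 3 (collision)
Final buckets:
0: ∅
1: 456
2: ∅
3: 304 -> 689 -> 290 -> 976
4: ∅
5: ∅
6: ∅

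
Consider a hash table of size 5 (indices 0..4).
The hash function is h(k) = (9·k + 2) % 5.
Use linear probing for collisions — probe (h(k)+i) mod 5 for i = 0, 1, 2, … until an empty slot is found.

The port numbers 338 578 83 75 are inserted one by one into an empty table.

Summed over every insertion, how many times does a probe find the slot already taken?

3

338 hashes to 4; slot 4 is free → place at 4.
578 hashes to 4; 4 taken → place at 0.
83 hashes to 4; 4,0 taken → place at 1.
75 hashes to 2; slot 2 is free → place at 2.
Table: [578, 83, 75, -, 338]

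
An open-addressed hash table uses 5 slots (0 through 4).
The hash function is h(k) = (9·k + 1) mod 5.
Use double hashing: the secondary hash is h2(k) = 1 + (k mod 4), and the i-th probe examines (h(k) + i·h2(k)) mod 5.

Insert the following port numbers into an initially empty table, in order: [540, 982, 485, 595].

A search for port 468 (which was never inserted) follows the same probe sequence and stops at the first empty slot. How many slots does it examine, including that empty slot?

540 hashes to 1; slot 1 is free => place at 1.
982 hashes to 4; slot 4 is free => place at 4.
485 hashes to 1, h2=2; 1 taken => place at 3.
595 hashes to 1, h2=4; 1 taken => place at 0.
Table: [595, 540, _, 485, 982]
Lookup 468: h=3, h2=1, probe 3,4,0,1,2 → slot 2 empty, not found.

5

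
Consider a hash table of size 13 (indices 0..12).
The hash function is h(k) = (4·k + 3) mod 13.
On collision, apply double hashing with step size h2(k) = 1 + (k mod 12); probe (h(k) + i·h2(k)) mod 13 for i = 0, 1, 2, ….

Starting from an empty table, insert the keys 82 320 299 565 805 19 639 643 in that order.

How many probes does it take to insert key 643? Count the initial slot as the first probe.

82 hashes to 6; slot 6 is free → place at 6.
320 hashes to 9; slot 9 is free → place at 9.
299 hashes to 3; slot 3 is free → place at 3.
565 hashes to 1; slot 1 is free → place at 1.
805 hashes to 12; slot 12 is free → place at 12.
19 hashes to 1, h2=8; 1,9 taken → place at 4.
639 hashes to 11; slot 11 is free → place at 11.
643 hashes to 1, h2=8; 1,9,4,12 taken → place at 7.
Table: [_, 565, _, 299, 19, _, 82, 643, _, 320, _, 639, 805]

5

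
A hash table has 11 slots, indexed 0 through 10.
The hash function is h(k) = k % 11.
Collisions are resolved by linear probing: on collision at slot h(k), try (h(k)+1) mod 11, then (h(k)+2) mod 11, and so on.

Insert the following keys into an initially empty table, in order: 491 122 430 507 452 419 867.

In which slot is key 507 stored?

3

Insert 491: h=7, slot 7 empty -> index 7.
Insert 122: h=1, slot 1 empty -> index 1.
Insert 430: h=1, slot 1 occupied -> index 2.
Insert 507: h=1, slots 1,2 occupied -> index 3.
Insert 452: h=1, slots 1,2,3 occupied -> index 4.
Insert 419: h=1, slots 1,2,3,4 occupied -> index 5.
Insert 867: h=9, slot 9 empty -> index 9.
Table: [∅, 122, 430, 507, 452, 419, ∅, 491, ∅, 867, ∅]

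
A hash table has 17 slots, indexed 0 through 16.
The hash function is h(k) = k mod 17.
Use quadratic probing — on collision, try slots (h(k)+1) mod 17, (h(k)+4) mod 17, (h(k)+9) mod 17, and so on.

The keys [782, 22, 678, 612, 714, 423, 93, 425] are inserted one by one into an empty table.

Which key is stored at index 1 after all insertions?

782: h=0 → slot 0
22: h=5 → slot 5
678: h=15 → slot 15
612: h=0, probe 0,1 → slot 1
714: h=0, probe 0,1,4 → slot 4
423: h=15, probe 15,16 → slot 16
93: h=8 → slot 8
425: h=0, probe 0,1,4,9 → slot 9
Table: [782, 612, _, _, 714, 22, _, _, 93, 425, _, _, _, _, _, 678, 423]

612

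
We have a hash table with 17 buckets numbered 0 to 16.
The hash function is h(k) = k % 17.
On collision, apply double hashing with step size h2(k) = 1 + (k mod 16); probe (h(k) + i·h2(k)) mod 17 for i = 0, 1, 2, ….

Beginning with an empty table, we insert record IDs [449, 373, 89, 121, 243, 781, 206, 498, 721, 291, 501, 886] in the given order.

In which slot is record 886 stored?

449: h=7 => slot 7
373: h=16 => slot 16
89: h=4 => slot 4
121: h=2 => slot 2
243: h=5 => slot 5
781: h=16, h2=14, probe 16,13 => slot 13
206: h=2, h2=15, probe 2,0 => slot 0
498: h=5, h2=3, probe 5,8 => slot 8
721: h=7, h2=2, probe 7,9 => slot 9
291: h=2, h2=4, probe 2,6 => slot 6
501: h=8, h2=6, probe 8,14 => slot 14
886: h=2, h2=7, probe 2,9,16,6,13,3 => slot 3
Table: [206, ∅, 121, 886, 89, 243, 291, 449, 498, 721, ∅, ∅, ∅, 781, 501, ∅, 373]

3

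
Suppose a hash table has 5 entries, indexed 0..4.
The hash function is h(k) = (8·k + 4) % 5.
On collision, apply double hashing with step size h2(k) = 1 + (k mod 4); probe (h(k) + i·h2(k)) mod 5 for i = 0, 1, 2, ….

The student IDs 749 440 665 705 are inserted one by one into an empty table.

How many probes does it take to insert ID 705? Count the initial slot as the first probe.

4

Insert 749: h=1, slot 1 empty => index 1.
Insert 440: h=4, slot 4 empty => index 4.
Insert 665: h=4, h2=2, slots 4,1 occupied => index 3.
Insert 705: h=4, h2=2, slots 4,1,3 occupied => index 0.
Table: [705, 749, ∅, 665, 440]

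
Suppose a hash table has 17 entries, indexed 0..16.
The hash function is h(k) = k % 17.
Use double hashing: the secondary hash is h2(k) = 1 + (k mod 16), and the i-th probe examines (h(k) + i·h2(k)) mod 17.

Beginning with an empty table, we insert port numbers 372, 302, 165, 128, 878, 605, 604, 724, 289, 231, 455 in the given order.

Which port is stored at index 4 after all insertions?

455

Insert 372: h=15, slot 15 empty → index 15.
Insert 302: h=13, slot 13 empty → index 13.
Insert 165: h=12, slot 12 empty → index 12.
Insert 128: h=9, slot 9 empty → index 9.
Insert 878: h=11, slot 11 empty → index 11.
Insert 605: h=10, slot 10 empty → index 10.
Insert 604: h=9, h2=13, slot 9 occupied → index 5.
Insert 724: h=10, h2=5, slots 10,15 occupied → index 3.
Insert 289: h=0, slot 0 empty → index 0.
Insert 231: h=10, h2=8, slot 10 occupied → index 1.
Insert 455: h=13, h2=8, slot 13 occupied → index 4.
Table: [289, 231, ., 724, 455, 604, ., ., ., 128, 605, 878, 165, 302, ., 372, .]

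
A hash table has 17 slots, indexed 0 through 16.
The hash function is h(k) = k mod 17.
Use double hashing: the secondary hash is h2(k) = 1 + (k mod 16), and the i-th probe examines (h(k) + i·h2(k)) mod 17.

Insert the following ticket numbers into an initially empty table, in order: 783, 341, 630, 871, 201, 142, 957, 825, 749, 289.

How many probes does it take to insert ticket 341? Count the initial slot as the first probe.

Insert 783: h=1, slot 1 empty -> index 1.
Insert 341: h=1, h2=6, slot 1 occupied -> index 7.
Insert 630: h=1, h2=7, slot 1 occupied -> index 8.
Insert 871: h=4, slot 4 empty -> index 4.
Insert 201: h=14, slot 14 empty -> index 14.
Insert 142: h=6, slot 6 empty -> index 6.
Insert 957: h=5, slot 5 empty -> index 5.
Insert 825: h=9, slot 9 empty -> index 9.
Insert 749: h=1, h2=14, slot 1 occupied -> index 15.
Insert 289: h=0, slot 0 empty -> index 0.
Table: [289, 783, _, _, 871, 957, 142, 341, 630, 825, _, _, _, _, 201, 749, _]

2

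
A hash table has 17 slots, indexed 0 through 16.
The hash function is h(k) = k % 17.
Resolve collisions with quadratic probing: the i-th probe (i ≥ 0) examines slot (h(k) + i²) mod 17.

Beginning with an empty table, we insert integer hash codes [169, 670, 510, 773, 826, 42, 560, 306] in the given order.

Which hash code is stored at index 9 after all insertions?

42

169: h=16 => slot 16
670: h=7 => slot 7
510: h=0 => slot 0
773: h=8 => slot 8
826: h=10 => slot 10
42: h=8, probe 8,9 => slot 9
560: h=16, probe 16,0,3 => slot 3
306: h=0, probe 0,1 => slot 1
Table: [510, 306, _, 560, _, _, _, 670, 773, 42, 826, _, _, _, _, _, 169]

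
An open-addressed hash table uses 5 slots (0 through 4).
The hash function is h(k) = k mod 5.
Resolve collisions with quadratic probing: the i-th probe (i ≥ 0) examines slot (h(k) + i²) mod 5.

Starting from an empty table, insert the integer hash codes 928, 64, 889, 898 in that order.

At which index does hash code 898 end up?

2

928 hashes to 3; slot 3 is free → place at 3.
64 hashes to 4; slot 4 is free → place at 4.
889 hashes to 4; 4 taken → place at 0.
898 hashes to 3; 3,4 taken → place at 2.
Table: [889, _, 898, 928, 64]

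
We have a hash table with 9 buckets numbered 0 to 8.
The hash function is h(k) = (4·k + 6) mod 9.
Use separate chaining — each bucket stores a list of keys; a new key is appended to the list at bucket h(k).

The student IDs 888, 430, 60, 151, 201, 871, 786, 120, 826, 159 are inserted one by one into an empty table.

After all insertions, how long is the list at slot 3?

Insert 888: h=3, bucket 3 empty → new chain.
Insert 430: h=7, bucket 7 empty → new chain.
Insert 60: h=3, bucket 3 nonempty → append to chain.
Insert 151: h=7, bucket 7 nonempty → append to chain.
Insert 201: h=0, bucket 0 empty → new chain.
Insert 871: h=7, bucket 7 nonempty → append to chain.
Insert 786: h=0, bucket 0 nonempty → append to chain.
Insert 120: h=0, bucket 0 nonempty → append to chain.
Insert 826: h=7, bucket 7 nonempty → append to chain.
Insert 159: h=3, bucket 3 nonempty → append to chain.
Final buckets:
0: 201 -> 786 -> 120
1: ∅
2: ∅
3: 888 -> 60 -> 159
4: ∅
5: ∅
6: ∅
7: 430 -> 151 -> 871 -> 826
8: ∅

3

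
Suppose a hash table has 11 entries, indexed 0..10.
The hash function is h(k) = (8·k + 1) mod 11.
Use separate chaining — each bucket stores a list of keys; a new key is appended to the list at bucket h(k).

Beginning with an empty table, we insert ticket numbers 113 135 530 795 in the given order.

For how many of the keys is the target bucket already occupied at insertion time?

2

113 → bucket 3
135 → bucket 3 (collision)
530 → bucket 6
795 → bucket 3 (collision)
Final buckets:
0: -
1: -
2: -
3: 113 -> 135 -> 795
4: -
5: -
6: 530
7: -
8: -
9: -
10: -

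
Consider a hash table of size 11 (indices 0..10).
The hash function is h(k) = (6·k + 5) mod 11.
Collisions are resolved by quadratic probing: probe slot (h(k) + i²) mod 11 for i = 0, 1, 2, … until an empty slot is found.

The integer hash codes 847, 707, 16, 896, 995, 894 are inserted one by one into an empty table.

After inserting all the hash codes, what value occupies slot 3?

896

Insert 847: h=5, slot 5 empty → index 5.
Insert 707: h=1, slot 1 empty → index 1.
Insert 16: h=2, slot 2 empty → index 2.
Insert 896: h=2, slot 2 occupied → index 3.
Insert 995: h=2, slots 2,3 occupied → index 6.
Insert 894: h=1, slots 1,2,5 occupied → index 10.
Table: [-, 707, 16, 896, -, 847, 995, -, -, -, 894]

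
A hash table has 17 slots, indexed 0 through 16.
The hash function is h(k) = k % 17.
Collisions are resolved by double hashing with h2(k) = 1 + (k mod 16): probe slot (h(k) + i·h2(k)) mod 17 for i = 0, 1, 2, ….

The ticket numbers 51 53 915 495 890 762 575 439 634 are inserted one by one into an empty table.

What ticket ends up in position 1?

495

51: h=0 => slot 0
53: h=2 => slot 2
915: h=14 => slot 14
495: h=2, h2=16, probe 2,1 => slot 1
890: h=6 => slot 6
762: h=14, h2=11, probe 14,8 => slot 8
575: h=14, h2=16, probe 14,13 => slot 13
439: h=14, h2=8, probe 14,5 => slot 5
634: h=5, h2=11, probe 5,16 => slot 16
Table: [51, 495, 53, _, _, 439, 890, _, 762, _, _, _, _, 575, 915, _, 634]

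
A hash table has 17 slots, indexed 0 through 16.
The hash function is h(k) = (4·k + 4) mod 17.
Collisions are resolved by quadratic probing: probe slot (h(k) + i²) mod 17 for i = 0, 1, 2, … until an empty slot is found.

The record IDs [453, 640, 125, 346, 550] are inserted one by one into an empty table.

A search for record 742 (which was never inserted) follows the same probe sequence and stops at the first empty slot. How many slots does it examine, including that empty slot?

3

453: h=14 => slot 14
640: h=14, probe 14,15 => slot 15
125: h=11 => slot 11
346: h=11, probe 11,12 => slot 12
550: h=11, probe 11,12,15,3 => slot 3
Table: [∅, ∅, ∅, 550, ∅, ∅, ∅, ∅, ∅, ∅, ∅, 125, 346, ∅, 453, 640, ∅]
Lookup 742: h=14, probe 14,15,1 → slot 1 empty, not found.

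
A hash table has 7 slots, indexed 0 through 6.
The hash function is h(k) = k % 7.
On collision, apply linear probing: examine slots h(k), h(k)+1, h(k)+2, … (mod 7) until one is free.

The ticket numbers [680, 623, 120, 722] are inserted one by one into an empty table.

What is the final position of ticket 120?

2

Insert 680: h=1, slot 1 empty -> index 1.
Insert 623: h=0, slot 0 empty -> index 0.
Insert 120: h=1, slot 1 occupied -> index 2.
Insert 722: h=1, slots 1,2 occupied -> index 3.
Table: [623, 680, 120, 722, ., ., .]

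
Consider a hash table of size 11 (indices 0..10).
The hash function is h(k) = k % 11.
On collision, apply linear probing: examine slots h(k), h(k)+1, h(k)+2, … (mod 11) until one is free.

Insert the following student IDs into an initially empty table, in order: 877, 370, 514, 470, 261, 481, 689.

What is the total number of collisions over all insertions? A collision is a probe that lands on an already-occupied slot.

Insert 877: h=8, slot 8 empty => index 8.
Insert 370: h=7, slot 7 empty => index 7.
Insert 514: h=8, slot 8 occupied => index 9.
Insert 470: h=8, slots 8,9 occupied => index 10.
Insert 261: h=8, slots 8,9,10 occupied => index 0.
Insert 481: h=8, slots 8,9,10,0 occupied => index 1.
Insert 689: h=7, slots 7,8,9,10,0,1 occupied => index 2.
Table: [261, 481, 689, ., ., ., ., 370, 877, 514, 470]

16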